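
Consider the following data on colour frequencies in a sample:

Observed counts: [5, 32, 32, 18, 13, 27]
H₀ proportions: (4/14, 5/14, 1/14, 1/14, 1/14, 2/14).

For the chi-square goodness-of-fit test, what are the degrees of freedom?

degrees of freedom = 5

df = k − 1 = 6 − 1 = 5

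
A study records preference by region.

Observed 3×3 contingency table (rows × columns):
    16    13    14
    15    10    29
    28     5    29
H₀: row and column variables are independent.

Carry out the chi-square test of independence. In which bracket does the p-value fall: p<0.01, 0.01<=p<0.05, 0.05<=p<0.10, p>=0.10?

p-value bracket: 0.01<=p<0.05

Row totals [43, 54, 62], col totals [59, 28, 72], n=159
χ² = (16−15.96)²/15.96 + (13−7.57)²/7.57 + (14−19.47)²/19.47 + (15−20.04)²/20.04 + (10−9.51)²/9.51 + (29−24.45)²/24.45 + (28−23.01)²/23.01 + (5−10.92)²/10.92 + (29−28.08)²/28.08 = 11.8879
df = 4
p-value (upper-tail) = 0.01820
→ bracket: 0.01<=p<0.05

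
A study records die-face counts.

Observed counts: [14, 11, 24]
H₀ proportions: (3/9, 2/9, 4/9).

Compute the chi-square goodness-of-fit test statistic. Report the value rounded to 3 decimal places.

test statistic = 0.561

n = 49; E_i = n·p_i = [16.33, 10.89, 21.78]
χ² = (14−16.33)²/16.33 + (11−10.89)²/10.89 + (24−21.78)²/21.78 = 0.5612
df = 2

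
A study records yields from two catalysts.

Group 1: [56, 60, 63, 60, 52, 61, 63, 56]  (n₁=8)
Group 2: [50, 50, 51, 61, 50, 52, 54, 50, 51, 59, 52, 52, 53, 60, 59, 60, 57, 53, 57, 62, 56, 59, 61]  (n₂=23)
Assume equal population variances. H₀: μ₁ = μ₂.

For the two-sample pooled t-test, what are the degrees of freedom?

degrees of freedom = 29

df = n₁ + n₂ − 2 = 8 + 23 − 2 = 29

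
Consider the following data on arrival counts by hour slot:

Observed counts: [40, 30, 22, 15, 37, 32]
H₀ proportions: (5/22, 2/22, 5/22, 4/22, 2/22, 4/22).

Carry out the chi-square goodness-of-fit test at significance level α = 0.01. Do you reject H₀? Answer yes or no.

reject H₀: yes

n = 176; E_i = n·p_i = [40.00, 16.00, 40.00, 32.00, 16.00, 32.00]
χ² = (40−40.00)²/40.00 + (30−16.00)²/16.00 + (22−40.00)²/40.00 + (15−32.00)²/32.00 + (37−16.00)²/16.00 + (32−32.00)²/32.00 = 56.9438
df = 5
p-value (upper-tail) = 0.00000
At α=0.01: p < α → reject H₀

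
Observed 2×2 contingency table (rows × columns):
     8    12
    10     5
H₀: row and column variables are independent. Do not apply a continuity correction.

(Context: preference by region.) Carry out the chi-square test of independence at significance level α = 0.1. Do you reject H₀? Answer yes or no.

Row totals [20, 15], col totals [18, 17], n=35
χ² = (8−10.29)²/10.29 + (12−9.71)²/9.71 + (10−7.71)²/7.71 + (5−7.29)²/7.29 = 2.4401
df = 1
p-value (upper-tail) = 0.11827
At α=0.1: p ≥ α → fail to reject H₀

reject H₀: no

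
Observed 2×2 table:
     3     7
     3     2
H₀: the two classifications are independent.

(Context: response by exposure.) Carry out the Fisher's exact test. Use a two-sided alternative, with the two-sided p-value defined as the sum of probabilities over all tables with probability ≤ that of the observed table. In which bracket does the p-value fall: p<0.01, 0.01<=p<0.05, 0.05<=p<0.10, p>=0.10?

p-value bracket: p>=0.10

Margins: r₁=10, r₂=5, c₁=6, c₂=9, n=15
p_obs = C(10,3)·C(5,3)/C(15,6); sum pmf over tables with pmf ≤ p_obs
p-value (two-sided) = 0.32867
→ bracket: p>=0.10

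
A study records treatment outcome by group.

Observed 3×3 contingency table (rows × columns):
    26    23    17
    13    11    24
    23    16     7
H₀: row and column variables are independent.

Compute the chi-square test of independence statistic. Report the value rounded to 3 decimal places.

test statistic = 14.866

Row totals [66, 48, 46], col totals [62, 50, 48], n=160
χ² = (26−25.57)²/25.57 + (23−20.62)²/20.62 + (17−19.80)²/19.80 + (13−18.60)²/18.60 + (11−15.00)²/15.00 + (24−14.40)²/14.40 + (23−17.82)²/17.82 + (16−14.38)²/14.38 + (7−13.80)²/13.80 = 14.8660
df = 4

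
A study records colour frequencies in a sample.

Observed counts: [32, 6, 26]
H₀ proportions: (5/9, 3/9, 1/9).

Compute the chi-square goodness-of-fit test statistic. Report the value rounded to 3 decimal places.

test statistic = 61.550

n = 64; E_i = n·p_i = [35.56, 21.33, 7.11]
χ² = (32−35.56)²/35.56 + (6−21.33)²/21.33 + (26−7.11)²/7.11 = 61.5500
df = 2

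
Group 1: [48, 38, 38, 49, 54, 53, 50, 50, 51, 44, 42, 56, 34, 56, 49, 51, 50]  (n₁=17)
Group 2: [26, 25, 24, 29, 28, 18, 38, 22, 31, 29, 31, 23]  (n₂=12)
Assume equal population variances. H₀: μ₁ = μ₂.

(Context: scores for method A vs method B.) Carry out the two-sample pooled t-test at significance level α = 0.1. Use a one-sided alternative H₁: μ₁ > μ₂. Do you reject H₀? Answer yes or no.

reject H₀: yes

x̄₁=47.824, s₁=6.464, n₁=17
x̄₂=27.000, s₂=5.205, n₂=12
s_p² = [16·6.464² + 11·5.205²]/27 = 35.7952
SE = √(s_p²·(1/17+1/12)) = 2.2558
t = (47.824−27.000)/2.2558 = 9.2312
df = 27
p-value (one-sided, H₁ greater) = 0.00000
At α=0.1: p < α → reject H₀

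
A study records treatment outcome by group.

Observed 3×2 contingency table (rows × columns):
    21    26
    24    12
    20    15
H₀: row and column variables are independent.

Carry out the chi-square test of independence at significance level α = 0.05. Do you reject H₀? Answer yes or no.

reject H₀: no

Row totals [47, 36, 35], col totals [65, 53], n=118
χ² = (21−25.89)²/25.89 + (26−21.11)²/21.11 + (24−19.83)²/19.83 + (12−16.17)²/16.17 + (20−19.28)²/19.28 + (15−15.72)²/15.72 = 4.0679
df = 2
p-value (upper-tail) = 0.13082
At α=0.05: p ≥ α → fail to reject H₀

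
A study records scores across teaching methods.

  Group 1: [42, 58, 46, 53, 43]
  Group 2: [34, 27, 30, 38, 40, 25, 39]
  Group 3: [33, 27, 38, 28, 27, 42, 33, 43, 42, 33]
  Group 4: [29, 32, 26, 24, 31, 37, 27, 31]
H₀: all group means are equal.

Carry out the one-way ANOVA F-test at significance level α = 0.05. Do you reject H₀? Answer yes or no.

reject H₀: yes

Group means [48.40, 33.29, 34.60, 29.62], grand mean 35.267
SSB = Σnᵢ(x̄ᵢ−x̄)² = 1148.963; SSW = ΣΣ(x−x̄ᵢ)² = 882.904
MSB = 1148.963/3 = 382.9877; MSW = 882.904/26 = 33.9578
F = MSB/MSW = 11.2783
df = (3, 26)
p-value (upper-tail) = 0.00006
At α=0.05: p < α → reject H₀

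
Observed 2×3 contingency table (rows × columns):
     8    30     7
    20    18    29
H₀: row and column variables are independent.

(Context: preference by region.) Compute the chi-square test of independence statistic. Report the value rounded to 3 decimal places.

test statistic = 17.959

Row totals [45, 67], col totals [28, 48, 36], n=112
χ² = (8−11.25)²/11.25 + (30−19.29)²/19.29 + (7−14.46)²/14.46 + (20−16.75)²/16.75 + (18−28.71)²/28.71 + (29−21.54)²/21.54 = 17.9588
df = 2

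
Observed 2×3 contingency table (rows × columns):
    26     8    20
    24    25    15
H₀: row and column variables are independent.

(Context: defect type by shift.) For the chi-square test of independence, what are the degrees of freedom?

degrees of freedom = 2

df = (r−1)(c−1) = (2−1)·(3−1) = 2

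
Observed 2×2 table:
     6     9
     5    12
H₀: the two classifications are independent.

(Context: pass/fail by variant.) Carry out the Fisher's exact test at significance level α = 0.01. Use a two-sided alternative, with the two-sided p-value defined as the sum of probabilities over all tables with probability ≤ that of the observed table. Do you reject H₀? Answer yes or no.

reject H₀: no

Margins: r₁=15, r₂=17, c₁=11, c₂=21, n=32
p_obs = C(15,6)·C(17,5)/C(32,11); sum pmf over tables with pmf ≤ p_obs
p-value (two-sided) = 0.71195
At α=0.01: p ≥ α → fail to reject H₀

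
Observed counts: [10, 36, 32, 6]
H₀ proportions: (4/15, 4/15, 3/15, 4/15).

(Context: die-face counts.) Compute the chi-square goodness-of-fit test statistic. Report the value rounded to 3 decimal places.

test statistic = 40.881

n = 84; E_i = n·p_i = [22.40, 22.40, 16.80, 22.40]
χ² = (10−22.40)²/22.40 + (36−22.40)²/22.40 + (32−16.80)²/16.80 + (6−22.40)²/22.40 = 40.8810
df = 3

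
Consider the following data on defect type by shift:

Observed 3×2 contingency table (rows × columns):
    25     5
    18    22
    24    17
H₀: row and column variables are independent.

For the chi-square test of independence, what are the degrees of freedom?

df = (r−1)(c−1) = (3−1)·(2−1) = 2

degrees of freedom = 2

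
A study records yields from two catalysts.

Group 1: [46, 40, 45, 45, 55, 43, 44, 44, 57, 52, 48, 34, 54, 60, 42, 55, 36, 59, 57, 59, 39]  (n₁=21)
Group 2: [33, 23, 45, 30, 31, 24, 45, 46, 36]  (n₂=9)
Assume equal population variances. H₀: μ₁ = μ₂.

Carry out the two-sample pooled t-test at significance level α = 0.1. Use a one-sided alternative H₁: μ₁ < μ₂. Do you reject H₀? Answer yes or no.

reject H₀: no

x̄₁=48.286, s₁=8.051, n₁=21
x̄₂=34.778, s₂=8.885, n₂=9
s_p² = [20·8.051² + 8·8.885²]/28 = 68.8515
SE = √(s_p²·(1/21+1/9)) = 3.3059
t = (48.286−34.778)/3.3059 = 4.0860
df = 28
p-value (one-sided, H₁ less) = 0.99983
At α=0.1: p ≥ α → fail to reject H₀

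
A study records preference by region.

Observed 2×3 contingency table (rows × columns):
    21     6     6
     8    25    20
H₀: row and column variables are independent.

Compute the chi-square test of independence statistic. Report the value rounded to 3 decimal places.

Row totals [33, 53], col totals [29, 31, 26], n=86
χ² = (21−11.13)²/11.13 + (6−11.90)²/11.90 + (6−9.98)²/9.98 + (8−17.87)²/17.87 + (25−19.10)²/19.10 + (20−16.02)²/16.02 = 21.5241
df = 2

test statistic = 21.524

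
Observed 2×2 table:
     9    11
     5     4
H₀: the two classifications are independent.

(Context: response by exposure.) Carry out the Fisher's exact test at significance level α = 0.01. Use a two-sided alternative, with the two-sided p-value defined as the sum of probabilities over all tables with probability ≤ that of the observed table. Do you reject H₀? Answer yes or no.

Margins: r₁=20, r₂=9, c₁=14, c₂=15, n=29
p_obs = C(20,9)·C(9,5)/C(29,14); sum pmf over tables with pmf ≤ p_obs
p-value (two-sided) = 0.69985
At α=0.01: p ≥ α → fail to reject H₀

reject H₀: no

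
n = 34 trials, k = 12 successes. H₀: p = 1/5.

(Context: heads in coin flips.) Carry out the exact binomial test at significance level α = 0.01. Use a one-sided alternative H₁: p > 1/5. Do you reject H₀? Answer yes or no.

Exact binomial: n=34, k=12, p₀=1/5=0.2000
P(X≥12) from Σ C(n,i)·p₀^i·(1−p₀)^(n−i)
p-value (one-sided, H₁ greater) = 0.02744
At α=0.01: p ≥ α → fail to reject H₀

reject H₀: no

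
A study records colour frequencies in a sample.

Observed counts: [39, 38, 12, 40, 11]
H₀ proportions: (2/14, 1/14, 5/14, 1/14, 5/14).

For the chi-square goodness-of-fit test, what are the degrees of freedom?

degrees of freedom = 4

df = k − 1 = 5 − 1 = 4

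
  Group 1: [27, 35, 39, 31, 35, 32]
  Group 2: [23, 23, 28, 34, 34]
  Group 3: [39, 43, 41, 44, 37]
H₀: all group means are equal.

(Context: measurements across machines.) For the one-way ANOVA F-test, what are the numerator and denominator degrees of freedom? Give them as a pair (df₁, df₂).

k = 3 groups, N = 16 total
df = (k−1, N−k) = (3−1, 16−3) = (2, 13)

degrees of freedom = [2, 13]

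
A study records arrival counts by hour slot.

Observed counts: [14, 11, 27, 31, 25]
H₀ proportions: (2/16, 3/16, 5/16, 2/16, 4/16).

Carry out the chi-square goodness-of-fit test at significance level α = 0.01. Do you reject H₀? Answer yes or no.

reject H₀: yes

n = 108; E_i = n·p_i = [13.50, 20.25, 33.75, 13.50, 27.00]
χ² = (14−13.50)²/13.50 + (11−20.25)²/20.25 + (27−33.75)²/33.75 + (31−13.50)²/13.50 + (25−27.00)²/27.00 = 28.4272
df = 4
p-value (upper-tail) = 0.00001
At α=0.01: p < α → reject H₀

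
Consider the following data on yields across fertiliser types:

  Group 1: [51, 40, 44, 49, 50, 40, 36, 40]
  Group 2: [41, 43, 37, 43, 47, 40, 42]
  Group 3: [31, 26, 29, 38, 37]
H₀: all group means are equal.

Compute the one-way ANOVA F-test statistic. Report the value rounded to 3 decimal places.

Group means [43.75, 41.86, 32.20], grand mean 40.200
SSB = Σnᵢ(x̄ᵢ−x̄)² = 440.043; SSW = ΣΣ(x−x̄ᵢ)² = 385.157
MSB = 440.043/2 = 220.0214; MSW = 385.157/17 = 22.6563
F = MSB/MSW = 9.7113
df = (2, 17)

test statistic = 9.711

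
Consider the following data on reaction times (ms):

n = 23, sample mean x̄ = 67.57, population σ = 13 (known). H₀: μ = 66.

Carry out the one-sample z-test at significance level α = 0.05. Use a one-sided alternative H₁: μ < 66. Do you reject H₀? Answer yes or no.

reject H₀: no

SE = σ/√n = 13/√23 = 2.7107
z = (x̄−μ₀)/SE = (67.57−66)/2.7107 = 0.5792
p-value (one-sided, H₁ less) = 0.71877
At α=0.05: p ≥ α → fail to reject H₀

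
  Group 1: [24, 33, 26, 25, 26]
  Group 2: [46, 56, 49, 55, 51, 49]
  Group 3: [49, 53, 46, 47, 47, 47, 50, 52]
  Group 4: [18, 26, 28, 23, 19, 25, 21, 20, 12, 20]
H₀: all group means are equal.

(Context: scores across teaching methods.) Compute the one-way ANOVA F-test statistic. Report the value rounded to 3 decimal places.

Group means [26.80, 51.00, 48.88, 21.20], grand mean 35.966
SSB = Σnᵢ(x̄ᵢ−x̄)² = 5289.691; SSW = ΣΣ(x−x̄ᵢ)² = 361.275
MSB = 5289.691/3 = 1763.2302; MSW = 361.275/25 = 14.4510
F = MSB/MSW = 122.0144
df = (3, 25)

test statistic = 122.014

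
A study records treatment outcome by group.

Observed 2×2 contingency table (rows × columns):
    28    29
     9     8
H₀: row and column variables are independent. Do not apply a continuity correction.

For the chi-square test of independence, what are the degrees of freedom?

df = (r−1)(c−1) = (2−1)·(2−1) = 1

degrees of freedom = 1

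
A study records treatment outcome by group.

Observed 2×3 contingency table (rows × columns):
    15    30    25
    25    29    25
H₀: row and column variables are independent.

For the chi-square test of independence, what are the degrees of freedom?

degrees of freedom = 2

df = (r−1)(c−1) = (2−1)·(3−1) = 2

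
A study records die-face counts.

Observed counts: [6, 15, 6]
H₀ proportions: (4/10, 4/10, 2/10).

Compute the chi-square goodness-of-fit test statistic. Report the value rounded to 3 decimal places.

n = 27; E_i = n·p_i = [10.80, 10.80, 5.40]
χ² = (6−10.80)²/10.80 + (15−10.80)²/10.80 + (6−5.40)²/5.40 = 3.8333
df = 2

test statistic = 3.833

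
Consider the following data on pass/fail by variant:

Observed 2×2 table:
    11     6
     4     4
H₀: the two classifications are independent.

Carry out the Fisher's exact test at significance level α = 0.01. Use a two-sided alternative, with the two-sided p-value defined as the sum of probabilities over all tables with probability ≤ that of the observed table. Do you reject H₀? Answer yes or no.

reject H₀: no

Margins: r₁=17, r₂=8, c₁=15, c₂=10, n=25
p_obs = C(17,11)·C(8,4)/C(25,15); sum pmf over tables with pmf ≤ p_obs
p-value (two-sided) = 0.66682
At α=0.01: p ≥ α → fail to reject H₀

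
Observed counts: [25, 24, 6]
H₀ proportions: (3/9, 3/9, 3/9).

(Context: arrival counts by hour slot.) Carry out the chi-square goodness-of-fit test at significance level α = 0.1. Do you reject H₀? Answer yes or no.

n = 55; E_i = n·p_i = [18.33, 18.33, 18.33]
χ² = (25−18.33)²/18.33 + (24−18.33)²/18.33 + (6−18.33)²/18.33 = 12.4727
df = 2
p-value (upper-tail) = 0.00196
At α=0.1: p < α → reject H₀

reject H₀: yes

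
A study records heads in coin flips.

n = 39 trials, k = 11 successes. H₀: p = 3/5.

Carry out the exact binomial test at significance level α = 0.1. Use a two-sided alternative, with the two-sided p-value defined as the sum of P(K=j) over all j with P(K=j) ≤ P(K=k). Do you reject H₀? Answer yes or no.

reject H₀: yes

Exact binomial: n=39, k=11, p₀=3/5=0.6000
P(X=j) = C(n,j)·p₀^j·(1−p₀)^(n−j); p = Σ P(X=j) over j with P(X=j) ≤ P(X=11)
p-value (two-sided) = 0.00010
At α=0.1: p < α → reject H₀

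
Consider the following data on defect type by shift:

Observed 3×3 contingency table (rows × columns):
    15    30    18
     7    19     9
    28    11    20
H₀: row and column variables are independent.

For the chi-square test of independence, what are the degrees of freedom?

degrees of freedom = 4

df = (r−1)(c−1) = (3−1)·(3−1) = 4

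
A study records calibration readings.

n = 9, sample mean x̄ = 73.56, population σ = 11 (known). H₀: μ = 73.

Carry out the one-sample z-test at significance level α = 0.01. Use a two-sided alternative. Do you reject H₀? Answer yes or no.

SE = σ/√n = 11/√9 = 3.6667
z = (x̄−μ₀)/SE = (73.56−73)/3.6667 = 0.1527
p-value (two-sided) = 0.87861
At α=0.01: p ≥ α → fail to reject H₀

reject H₀: no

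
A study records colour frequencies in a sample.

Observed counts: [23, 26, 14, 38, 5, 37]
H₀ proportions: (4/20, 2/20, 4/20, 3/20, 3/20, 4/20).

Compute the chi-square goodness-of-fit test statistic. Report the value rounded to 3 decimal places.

n = 143; E_i = n·p_i = [28.60, 14.30, 28.60, 21.45, 21.45, 28.60]
χ² = (23−28.60)²/28.60 + (26−14.30)²/14.30 + (14−28.60)²/28.60 + (38−21.45)²/21.45 + (5−21.45)²/21.45 + (37−28.60)²/28.60 = 45.9744
df = 5

test statistic = 45.974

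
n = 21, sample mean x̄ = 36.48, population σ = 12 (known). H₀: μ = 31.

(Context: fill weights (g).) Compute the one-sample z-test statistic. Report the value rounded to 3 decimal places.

SE = σ/√n = 12/√21 = 2.6186
z = (x̄−μ₀)/SE = (36.48−31)/2.6186 = 2.0927

test statistic = 2.093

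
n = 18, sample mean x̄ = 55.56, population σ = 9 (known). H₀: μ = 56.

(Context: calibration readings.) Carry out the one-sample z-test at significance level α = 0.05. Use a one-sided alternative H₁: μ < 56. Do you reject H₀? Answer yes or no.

SE = σ/√n = 9/√18 = 2.1213
z = (x̄−μ₀)/SE = (55.56−56)/2.1213 = -0.2074
p-value (one-sided, H₁ less) = 0.41784
At α=0.05: p ≥ α → fail to reject H₀

reject H₀: no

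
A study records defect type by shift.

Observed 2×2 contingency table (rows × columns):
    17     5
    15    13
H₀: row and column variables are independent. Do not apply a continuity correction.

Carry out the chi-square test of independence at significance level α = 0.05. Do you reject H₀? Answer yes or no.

reject H₀: no

Row totals [22, 28], col totals [32, 18], n=50
χ² = (17−14.08)²/14.08 + (5−7.92)²/7.92 + (15−17.92)²/17.92 + (13−10.08)²/10.08 = 3.0038
df = 1
p-value (upper-tail) = 0.08307
At α=0.05: p ≥ α → fail to reject H₀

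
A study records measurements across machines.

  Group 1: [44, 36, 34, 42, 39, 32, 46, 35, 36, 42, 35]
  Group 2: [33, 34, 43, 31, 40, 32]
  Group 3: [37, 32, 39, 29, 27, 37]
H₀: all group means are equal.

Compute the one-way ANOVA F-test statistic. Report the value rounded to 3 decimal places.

test statistic = 2.095

Group means [38.27, 35.50, 33.50], grand mean 36.304
SSB = Σnᵢ(x̄ᵢ−x̄)² = 93.688; SSW = ΣΣ(x−x̄ᵢ)² = 447.182
MSB = 93.688/2 = 46.8439; MSW = 447.182/20 = 22.3591
F = MSB/MSW = 2.0951
df = (2, 20)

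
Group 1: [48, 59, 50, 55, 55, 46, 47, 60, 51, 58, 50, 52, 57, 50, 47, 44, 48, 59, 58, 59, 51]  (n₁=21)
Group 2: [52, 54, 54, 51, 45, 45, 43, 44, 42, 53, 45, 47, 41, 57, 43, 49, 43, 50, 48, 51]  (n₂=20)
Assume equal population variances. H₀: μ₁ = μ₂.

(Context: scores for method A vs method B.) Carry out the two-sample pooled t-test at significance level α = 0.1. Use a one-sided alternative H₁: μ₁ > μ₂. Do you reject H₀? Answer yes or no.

x̄₁=52.571, s₁=5.075, n₁=21
x̄₂=47.850, s₂=4.705, n₂=20
s_p² = [20·5.075² + 19·4.705²]/39 = 23.9921
SE = √(s_p²·(1/21+1/20)) = 1.5304
t = (52.571−47.850)/1.5304 = 3.0851
df = 39
p-value (one-sided, H₁ greater) = 0.00187
At α=0.1: p < α → reject H₀

reject H₀: yes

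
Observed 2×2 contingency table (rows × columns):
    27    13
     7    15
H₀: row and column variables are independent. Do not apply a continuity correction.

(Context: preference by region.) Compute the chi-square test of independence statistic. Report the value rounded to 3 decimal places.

test statistic = 7.297

Row totals [40, 22], col totals [34, 28], n=62
χ² = (27−21.94)²/21.94 + (13−18.06)²/18.06 + (7−12.06)²/12.06 + (15−9.94)²/9.94 = 7.2968
df = 1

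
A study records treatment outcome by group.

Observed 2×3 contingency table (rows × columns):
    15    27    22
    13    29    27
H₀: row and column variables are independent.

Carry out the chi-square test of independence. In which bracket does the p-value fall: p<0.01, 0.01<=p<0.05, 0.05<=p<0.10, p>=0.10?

Row totals [64, 69], col totals [28, 56, 49], n=133
χ² = (15−13.47)²/13.47 + (27−26.95)²/26.95 + (22−23.58)²/23.58 + (13−14.53)²/14.53 + (29−29.05)²/29.05 + (27−25.42)²/25.42 = 0.5373
df = 2
p-value (upper-tail) = 0.76442
→ bracket: p>=0.10

p-value bracket: p>=0.10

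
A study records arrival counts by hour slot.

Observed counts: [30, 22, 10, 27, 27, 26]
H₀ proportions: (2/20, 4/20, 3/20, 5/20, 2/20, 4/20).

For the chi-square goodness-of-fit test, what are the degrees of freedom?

df = k − 1 = 6 − 1 = 5

degrees of freedom = 5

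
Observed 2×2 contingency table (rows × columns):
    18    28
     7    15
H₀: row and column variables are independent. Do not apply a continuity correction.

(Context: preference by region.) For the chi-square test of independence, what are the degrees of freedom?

degrees of freedom = 1

df = (r−1)(c−1) = (2−1)·(2−1) = 1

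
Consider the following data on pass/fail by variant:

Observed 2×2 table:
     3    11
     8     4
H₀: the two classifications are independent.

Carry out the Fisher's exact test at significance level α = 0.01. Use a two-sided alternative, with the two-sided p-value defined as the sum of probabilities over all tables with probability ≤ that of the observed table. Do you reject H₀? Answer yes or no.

reject H₀: no

Margins: r₁=14, r₂=12, c₁=11, c₂=15, n=26
p_obs = C(14,3)·C(12,8)/C(26,11); sum pmf over tables with pmf ≤ p_obs
p-value (two-sided) = 0.04474
At α=0.01: p ≥ α → fail to reject H₀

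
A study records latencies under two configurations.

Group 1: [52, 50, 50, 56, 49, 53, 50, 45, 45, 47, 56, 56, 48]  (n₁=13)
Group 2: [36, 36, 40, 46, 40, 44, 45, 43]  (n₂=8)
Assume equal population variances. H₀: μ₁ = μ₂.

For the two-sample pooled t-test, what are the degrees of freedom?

degrees of freedom = 19

df = n₁ + n₂ − 2 = 13 + 8 − 2 = 19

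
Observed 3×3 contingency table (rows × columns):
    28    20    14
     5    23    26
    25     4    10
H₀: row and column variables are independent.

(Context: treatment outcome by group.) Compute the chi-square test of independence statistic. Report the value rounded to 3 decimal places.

Row totals [62, 54, 39], col totals [58, 47, 50], n=155
χ² = (28−23.20)²/23.20 + (20−18.80)²/18.80 + (14−20.00)²/20.00 + (5−20.21)²/20.21 + (23−16.37)²/16.37 + (26−17.42)²/17.42 + (25−14.59)²/14.59 + (4−11.83)²/11.83 + (10−12.58)²/12.58 = 34.3501
df = 4

test statistic = 34.350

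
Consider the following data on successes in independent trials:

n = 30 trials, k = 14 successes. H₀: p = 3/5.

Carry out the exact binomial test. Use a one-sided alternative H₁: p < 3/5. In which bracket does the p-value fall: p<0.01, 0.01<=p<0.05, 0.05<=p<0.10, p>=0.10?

p-value bracket: 0.05<=p<0.10

Exact binomial: n=30, k=14, p₀=3/5=0.6000
P(X≤14) from Σ C(n,i)·p₀^i·(1−p₀)^(n−i)
p-value (one-sided, H₁ less) = 0.09706
→ bracket: 0.05<=p<0.10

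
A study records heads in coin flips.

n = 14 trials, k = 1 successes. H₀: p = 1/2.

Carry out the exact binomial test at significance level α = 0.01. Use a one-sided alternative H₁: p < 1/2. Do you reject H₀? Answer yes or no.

Exact binomial: n=14, k=1, p₀=1/2=0.5000
P(X≤1) from Σ C(n,i)·p₀^i·(1−p₀)^(n−i)
p-value (one-sided, H₁ less) = 0.00092
At α=0.01: p < α → reject H₀

reject H₀: yes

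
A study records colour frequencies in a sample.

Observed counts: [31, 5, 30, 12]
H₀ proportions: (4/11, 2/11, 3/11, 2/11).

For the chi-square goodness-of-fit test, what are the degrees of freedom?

degrees of freedom = 3

df = k − 1 = 4 − 1 = 3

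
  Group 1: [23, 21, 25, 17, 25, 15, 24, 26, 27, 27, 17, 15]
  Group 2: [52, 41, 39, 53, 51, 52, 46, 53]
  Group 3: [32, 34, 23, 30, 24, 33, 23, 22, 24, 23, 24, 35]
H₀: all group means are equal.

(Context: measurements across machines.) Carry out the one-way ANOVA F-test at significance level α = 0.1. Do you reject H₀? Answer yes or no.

Group means [21.83, 48.38, 27.25], grand mean 30.500
SSB = Σnᵢ(x̄ᵢ−x̄)² = 3584.208; SSW = ΣΣ(x−x̄ᵢ)² = 743.792
MSB = 3584.208/2 = 1792.1042; MSW = 743.792/29 = 25.6480
F = MSB/MSW = 69.8731
df = (2, 29)
p-value (upper-tail) = 0.00000
At α=0.1: p < α → reject H₀

reject H₀: yes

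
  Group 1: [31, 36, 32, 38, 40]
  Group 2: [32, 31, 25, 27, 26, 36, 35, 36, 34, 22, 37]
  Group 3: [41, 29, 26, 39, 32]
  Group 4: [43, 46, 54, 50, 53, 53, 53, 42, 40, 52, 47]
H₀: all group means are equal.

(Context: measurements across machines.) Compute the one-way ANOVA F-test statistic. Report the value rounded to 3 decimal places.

Group means [35.40, 31.00, 33.40, 48.45], grand mean 38.062
SSB = Σnᵢ(x̄ᵢ−x̄)² = 1880.748; SSW = ΣΣ(x−x̄ᵢ)² = 753.127
MSB = 1880.748/3 = 626.9159; MSW = 753.127/28 = 26.8974
F = MSB/MSW = 23.3077
df = (3, 28)

test statistic = 23.308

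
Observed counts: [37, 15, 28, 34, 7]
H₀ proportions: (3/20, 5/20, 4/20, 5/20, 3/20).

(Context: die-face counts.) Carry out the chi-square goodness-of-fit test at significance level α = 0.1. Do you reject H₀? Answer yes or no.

n = 121; E_i = n·p_i = [18.15, 30.25, 24.20, 30.25, 18.15]
χ² = (37−18.15)²/18.15 + (15−30.25)²/30.25 + (28−24.20)²/24.20 + (34−30.25)²/30.25 + (7−18.15)²/18.15 = 35.1763
df = 4
p-value (upper-tail) = 0.00000
At α=0.1: p < α → reject H₀

reject H₀: yes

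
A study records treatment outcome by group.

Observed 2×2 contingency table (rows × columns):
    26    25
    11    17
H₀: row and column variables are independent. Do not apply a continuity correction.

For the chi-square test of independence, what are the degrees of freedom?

df = (r−1)(c−1) = (2−1)·(2−1) = 1

degrees of freedom = 1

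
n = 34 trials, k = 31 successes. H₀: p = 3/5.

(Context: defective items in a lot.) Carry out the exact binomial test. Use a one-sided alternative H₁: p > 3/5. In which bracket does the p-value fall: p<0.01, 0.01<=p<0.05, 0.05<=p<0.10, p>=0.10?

Exact binomial: n=34, k=31, p₀=3/5=0.6000
P(X≥31) from Σ C(n,i)·p₀^i·(1−p₀)^(n−i)
p-value (one-sided, H₁ greater) = 0.00006
→ bracket: p<0.01

p-value bracket: p<0.01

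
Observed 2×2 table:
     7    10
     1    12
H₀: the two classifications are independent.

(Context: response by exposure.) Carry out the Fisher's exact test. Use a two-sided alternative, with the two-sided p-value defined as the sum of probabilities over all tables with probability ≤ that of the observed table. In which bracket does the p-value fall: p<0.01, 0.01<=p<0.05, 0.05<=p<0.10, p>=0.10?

p-value bracket: 0.05<=p<0.10

Margins: r₁=17, r₂=13, c₁=8, c₂=22, n=30
p_obs = C(17,7)·C(13,1)/C(30,8); sum pmf over tables with pmf ≤ p_obs
p-value (two-sided) = 0.09243
→ bracket: 0.05<=p<0.10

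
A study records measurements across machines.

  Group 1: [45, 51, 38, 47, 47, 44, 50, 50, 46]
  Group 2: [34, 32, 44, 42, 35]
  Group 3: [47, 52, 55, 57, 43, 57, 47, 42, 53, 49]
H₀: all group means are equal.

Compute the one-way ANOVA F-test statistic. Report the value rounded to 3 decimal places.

test statistic = 11.385

Group means [46.44, 37.40, 50.20], grand mean 46.125
SSB = Σnᵢ(x̄ᵢ−x̄)² = 547.603; SSW = ΣΣ(x−x̄ᵢ)² = 505.022
MSB = 547.603/2 = 273.8014; MSW = 505.022/21 = 24.0487
F = MSB/MSW = 11.3853
df = (2, 21)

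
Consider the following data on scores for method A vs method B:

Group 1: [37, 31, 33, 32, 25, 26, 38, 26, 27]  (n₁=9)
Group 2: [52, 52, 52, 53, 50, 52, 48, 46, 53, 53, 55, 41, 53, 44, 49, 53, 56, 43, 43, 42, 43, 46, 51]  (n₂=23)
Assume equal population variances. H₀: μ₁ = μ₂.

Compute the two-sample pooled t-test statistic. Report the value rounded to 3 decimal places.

test statistic = -10.066

x̄₁=30.556, s₁=4.876, n₁=9
x̄₂=49.130, s₂=4.625, n₂=23
s_p² = [8·4.876² + 22·4.625²]/30 = 22.0277
SE = √(s_p²·(1/9+1/23)) = 1.8453
t = (30.556−49.130)/1.8453 = -10.0659
df = 30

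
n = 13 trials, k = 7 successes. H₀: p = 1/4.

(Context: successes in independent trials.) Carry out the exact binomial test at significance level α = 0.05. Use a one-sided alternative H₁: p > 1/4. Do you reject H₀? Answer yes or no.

reject H₀: yes

Exact binomial: n=13, k=7, p₀=1/4=0.2500
P(X≥7) from Σ C(n,i)·p₀^i·(1−p₀)^(n−i)
p-value (one-sided, H₁ greater) = 0.02429
At α=0.05: p < α → reject H₀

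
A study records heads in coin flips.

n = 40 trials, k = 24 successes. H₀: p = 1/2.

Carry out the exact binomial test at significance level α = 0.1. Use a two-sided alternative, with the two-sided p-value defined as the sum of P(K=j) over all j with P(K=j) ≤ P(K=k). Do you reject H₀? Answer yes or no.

reject H₀: no

Exact binomial: n=40, k=24, p₀=1/2=0.5000
P(X=j) = C(n,j)·p₀^j·(1−p₀)^(n−j); p = Σ P(X=j) over j with P(X=j) ≤ P(X=24)
p-value (two-sided) = 0.26819
At α=0.1: p ≥ α → fail to reject H₀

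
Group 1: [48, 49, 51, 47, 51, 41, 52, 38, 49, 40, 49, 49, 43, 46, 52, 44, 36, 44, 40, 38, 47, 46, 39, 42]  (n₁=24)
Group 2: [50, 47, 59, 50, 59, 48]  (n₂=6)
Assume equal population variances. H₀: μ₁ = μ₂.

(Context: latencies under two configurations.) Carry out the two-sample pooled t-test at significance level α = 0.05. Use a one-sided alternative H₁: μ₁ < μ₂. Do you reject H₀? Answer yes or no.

x̄₁=45.042, s₁=4.885, n₁=24
x̄₂=52.167, s₂=5.419, n₂=6
s_p² = [23·4.885² + 5·5.419²]/28 = 24.8497
SE = √(s_p²·(1/24+1/6)) = 2.2753
t = (45.042−52.167)/2.2753 = -3.1314
df = 28
p-value (one-sided, H₁ less) = 0.00202
At α=0.05: p < α → reject H₀

reject H₀: yes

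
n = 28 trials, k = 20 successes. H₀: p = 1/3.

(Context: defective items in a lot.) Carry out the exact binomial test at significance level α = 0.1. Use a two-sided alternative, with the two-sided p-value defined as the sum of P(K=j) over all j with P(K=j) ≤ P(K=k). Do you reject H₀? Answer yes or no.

reject H₀: yes

Exact binomial: n=28, k=20, p₀=1/3=0.3333
P(X=j) = C(n,j)·p₀^j·(1−p₀)^(n−j); p = Σ P(X=j) over j with P(X=j) ≤ P(X=20)
p-value (two-sided) = 0.00005
At α=0.1: p < α → reject H₀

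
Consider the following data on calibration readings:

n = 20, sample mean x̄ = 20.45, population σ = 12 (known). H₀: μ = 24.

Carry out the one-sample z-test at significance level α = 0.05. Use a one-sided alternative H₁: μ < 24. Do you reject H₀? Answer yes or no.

SE = σ/√n = 12/√20 = 2.6833
z = (x̄−μ₀)/SE = (20.45−24)/2.6833 = -1.3230
p-value (one-sided, H₁ less) = 0.09292
At α=0.05: p ≥ α → fail to reject H₀

reject H₀: no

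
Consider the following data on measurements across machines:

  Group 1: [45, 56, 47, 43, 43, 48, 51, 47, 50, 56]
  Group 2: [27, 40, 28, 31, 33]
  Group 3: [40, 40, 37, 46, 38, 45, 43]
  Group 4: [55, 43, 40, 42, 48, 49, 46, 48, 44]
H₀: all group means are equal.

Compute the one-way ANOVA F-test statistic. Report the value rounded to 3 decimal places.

test statistic = 17.353

Group means [48.60, 31.80, 41.29, 46.11], grand mean 43.516
SSB = Σnᵢ(x̄ᵢ−x̄)² = 1040.224; SSW = ΣΣ(x−x̄ᵢ)² = 539.517
MSB = 1040.224/3 = 346.7415; MSW = 539.517/27 = 19.9821
F = MSB/MSW = 17.3526
df = (3, 27)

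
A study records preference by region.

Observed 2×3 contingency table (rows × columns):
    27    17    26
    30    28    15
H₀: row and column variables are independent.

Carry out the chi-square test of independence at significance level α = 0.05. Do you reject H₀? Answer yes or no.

reject H₀: no

Row totals [70, 73], col totals [57, 45, 41], n=143
χ² = (27−27.90)²/27.90 + (17−22.03)²/22.03 + (26−20.07)²/20.07 + (30−29.10)²/29.10 + (28−22.97)²/22.97 + (15−20.93)²/20.93 = 5.7376
df = 2
p-value (upper-tail) = 0.05677
At α=0.05: p ≥ α → fail to reject H₀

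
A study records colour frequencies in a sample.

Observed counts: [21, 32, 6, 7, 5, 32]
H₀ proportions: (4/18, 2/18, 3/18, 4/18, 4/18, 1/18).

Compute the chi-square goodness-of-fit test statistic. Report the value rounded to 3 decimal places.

n = 103; E_i = n·p_i = [22.89, 11.44, 17.17, 22.89, 22.89, 5.72]
χ² = (21−22.89)²/22.89 + (32−11.44)²/11.44 + (6−17.17)²/17.17 + (7−22.89)²/22.89 + (5−22.89)²/22.89 + (32−5.72)²/5.72 = 190.0243
df = 5

test statistic = 190.024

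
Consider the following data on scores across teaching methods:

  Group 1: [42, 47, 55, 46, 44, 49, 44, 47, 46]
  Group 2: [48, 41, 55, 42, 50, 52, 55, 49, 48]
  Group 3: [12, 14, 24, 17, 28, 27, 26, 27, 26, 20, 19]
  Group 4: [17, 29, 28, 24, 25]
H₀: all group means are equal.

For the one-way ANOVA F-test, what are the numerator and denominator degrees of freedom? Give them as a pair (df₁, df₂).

degrees of freedom = [3, 30]

k = 4 groups, N = 34 total
df = (k−1, N−k) = (4−1, 34−4) = (3, 30)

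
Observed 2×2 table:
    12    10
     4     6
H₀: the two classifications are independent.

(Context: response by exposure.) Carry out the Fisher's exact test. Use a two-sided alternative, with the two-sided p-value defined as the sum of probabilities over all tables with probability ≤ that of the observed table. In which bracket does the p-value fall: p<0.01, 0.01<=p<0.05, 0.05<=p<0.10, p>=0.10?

Margins: r₁=22, r₂=10, c₁=16, c₂=16, n=32
p_obs = C(22,12)·C(10,4)/C(32,16); sum pmf over tables with pmf ≤ p_obs
p-value (two-sided) = 0.70425
→ bracket: p>=0.10

p-value bracket: p>=0.10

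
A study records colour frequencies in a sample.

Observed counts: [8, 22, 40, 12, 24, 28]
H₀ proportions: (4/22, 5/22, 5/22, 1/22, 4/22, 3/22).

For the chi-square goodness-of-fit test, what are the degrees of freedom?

degrees of freedom = 5

df = k − 1 = 6 − 1 = 5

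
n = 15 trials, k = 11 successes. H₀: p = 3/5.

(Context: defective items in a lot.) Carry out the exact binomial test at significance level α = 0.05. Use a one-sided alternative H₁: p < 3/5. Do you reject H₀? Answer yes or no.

reject H₀: no

Exact binomial: n=15, k=11, p₀=3/5=0.6000
P(X≤11) from Σ C(n,i)·p₀^i·(1−p₀)^(n−i)
p-value (one-sided, H₁ less) = 0.90950
At α=0.05: p ≥ α → fail to reject H₀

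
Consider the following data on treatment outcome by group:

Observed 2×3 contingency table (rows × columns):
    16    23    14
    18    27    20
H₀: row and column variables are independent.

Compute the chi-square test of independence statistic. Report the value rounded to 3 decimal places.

Row totals [53, 65], col totals [34, 50, 34], n=118
χ² = (16−15.27)²/15.27 + (23−22.46)²/22.46 + (14−15.27)²/15.27 + (18−18.73)²/18.73 + (27−27.54)²/27.54 + (20−18.73)²/18.73 = 0.2790
df = 2

test statistic = 0.279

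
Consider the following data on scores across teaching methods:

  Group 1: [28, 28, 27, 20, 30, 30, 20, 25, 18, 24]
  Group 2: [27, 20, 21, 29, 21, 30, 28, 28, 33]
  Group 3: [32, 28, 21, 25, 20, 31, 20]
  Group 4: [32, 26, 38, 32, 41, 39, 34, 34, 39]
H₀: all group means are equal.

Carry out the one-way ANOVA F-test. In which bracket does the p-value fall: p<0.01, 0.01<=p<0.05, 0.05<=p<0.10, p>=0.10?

p-value bracket: p<0.01

Group means [25.00, 26.33, 25.29, 35.00], grand mean 27.971
SSB = Σnᵢ(x̄ᵢ−x̄)² = 607.543; SSW = ΣΣ(x−x̄ᵢ)² = 677.429
MSB = 607.543/3 = 202.5143; MSW = 677.429/31 = 21.8525
F = MSB/MSW = 9.2673
df = (3, 31)
p-value (upper-tail) = 0.00016
→ bracket: p<0.01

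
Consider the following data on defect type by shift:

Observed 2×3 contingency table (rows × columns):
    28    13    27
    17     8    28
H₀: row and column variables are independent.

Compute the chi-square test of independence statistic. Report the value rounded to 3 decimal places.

test statistic = 2.070

Row totals [68, 53], col totals [45, 21, 55], n=121
χ² = (28−25.29)²/25.29 + (13−11.80)²/11.80 + (27−30.91)²/30.91 + (17−19.71)²/19.71 + (8−9.20)²/9.20 + (28−24.09)²/24.09 = 2.0699
df = 2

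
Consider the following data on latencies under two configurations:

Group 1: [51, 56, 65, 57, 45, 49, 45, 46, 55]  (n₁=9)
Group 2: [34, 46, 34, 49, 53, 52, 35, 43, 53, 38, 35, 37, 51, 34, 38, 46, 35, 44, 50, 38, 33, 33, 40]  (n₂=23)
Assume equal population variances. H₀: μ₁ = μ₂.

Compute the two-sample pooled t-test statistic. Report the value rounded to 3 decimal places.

test statistic = 3.866

x̄₁=52.111, s₁=6.735, n₁=9
x̄₂=41.348, s₂=7.202, n₂=23
s_p² = [8·6.735² + 22·7.202²]/30 = 50.1369
SE = √(s_p²·(1/9+1/23)) = 2.7840
t = (52.111−41.348)/2.7840 = 3.8661
df = 30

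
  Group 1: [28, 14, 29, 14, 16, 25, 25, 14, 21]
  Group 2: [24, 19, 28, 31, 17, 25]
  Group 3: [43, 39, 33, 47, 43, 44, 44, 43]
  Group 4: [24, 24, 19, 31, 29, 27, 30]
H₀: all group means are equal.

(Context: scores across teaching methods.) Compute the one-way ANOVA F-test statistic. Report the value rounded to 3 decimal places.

test statistic = 27.219

Group means [20.67, 24.00, 42.00, 26.29], grand mean 28.333
SSB = Σnᵢ(x̄ᵢ−x̄)² = 2165.238; SSW = ΣΣ(x−x̄ᵢ)² = 689.429
MSB = 2165.238/3 = 721.7460; MSW = 689.429/26 = 26.5165
F = MSB/MSW = 27.2188
df = (3, 26)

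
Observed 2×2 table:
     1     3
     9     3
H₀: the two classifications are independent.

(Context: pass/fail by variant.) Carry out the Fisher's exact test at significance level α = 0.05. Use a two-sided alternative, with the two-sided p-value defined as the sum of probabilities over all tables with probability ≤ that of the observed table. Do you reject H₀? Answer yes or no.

Margins: r₁=4, r₂=12, c₁=10, c₂=6, n=16
p_obs = C(4,1)·C(12,9)/C(16,10); sum pmf over tables with pmf ≤ p_obs
p-value (two-sided) = 0.11813
At α=0.05: p ≥ α → fail to reject H₀

reject H₀: no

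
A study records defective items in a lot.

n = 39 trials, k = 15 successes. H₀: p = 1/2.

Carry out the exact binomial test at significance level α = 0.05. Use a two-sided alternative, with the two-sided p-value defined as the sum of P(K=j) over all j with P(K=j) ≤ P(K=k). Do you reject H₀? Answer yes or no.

Exact binomial: n=39, k=15, p₀=1/2=0.5000
P(X=j) = C(n,j)·p₀^j·(1−p₀)^(n−j); p = Σ P(X=j) over j with P(X=j) ≤ P(X=15)
p-value (two-sided) = 0.19959
At α=0.05: p ≥ α → fail to reject H₀

reject H₀: no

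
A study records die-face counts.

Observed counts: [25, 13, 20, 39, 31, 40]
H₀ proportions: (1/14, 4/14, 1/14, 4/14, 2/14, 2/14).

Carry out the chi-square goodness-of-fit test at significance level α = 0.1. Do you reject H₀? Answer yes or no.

reject H₀: yes

n = 168; E_i = n·p_i = [12.00, 48.00, 12.00, 48.00, 24.00, 24.00]
χ² = (25−12.00)²/12.00 + (13−48.00)²/48.00 + (20−12.00)²/12.00 + (39−48.00)²/48.00 + (31−24.00)²/24.00 + (40−24.00)²/24.00 = 59.3333
df = 5
p-value (upper-tail) = 0.00000
At α=0.1: p < α → reject H₀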